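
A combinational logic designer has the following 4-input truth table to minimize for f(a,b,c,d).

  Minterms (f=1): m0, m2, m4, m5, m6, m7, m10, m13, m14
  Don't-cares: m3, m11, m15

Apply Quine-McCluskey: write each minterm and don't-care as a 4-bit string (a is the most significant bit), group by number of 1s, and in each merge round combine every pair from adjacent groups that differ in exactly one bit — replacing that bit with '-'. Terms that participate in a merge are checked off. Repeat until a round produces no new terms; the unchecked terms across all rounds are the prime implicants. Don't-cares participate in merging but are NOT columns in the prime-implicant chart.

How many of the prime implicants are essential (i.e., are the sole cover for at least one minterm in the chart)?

3

size-2^0 implicants → 0000(✓)  0010(✓)  0011(✓)  0100(✓)  0101(✓)  0110(✓)  0111(✓)  1010(✓)  1011(✓)  1101(✓)  1110(✓)  1111(✓)
size-2^1 implicants → -010(✓)  -011(✓)  -101(✓)  -110(✓)  -111(✓)  0-00(✓)  0-10(✓)  0-11(✓)  00-0(✓)  001-(✓)  01-0(✓)  01-1(✓)  010-(✓)  011-(✓)  1-10(✓)  1-11(✓)  101-(✓)  11-1(✓)  111-(✓)
size-2^2 implicants → --10(✓)  --11(✓)  -01-(✓)  -1-1  -11-(✓)  0--0  0-1-(✓)  01--  1-1-(✓)
size-2^3 implicants → --1-
Unchecked terms (primes): --1-, -1-1, 0--0, 01--
Minterm coverage:
  m0 ⊆ 0--0 [E]
  m2 ⊆ --1-,0--0
  m4 ⊆ 0--0,01--
  m5 ⊆ -1-1,01--
  m6 ⊆ --1-,0--0,01--
  m7 ⊆ --1-,-1-1,01--
  m10 ⊆ --1- [E]
  m13 ⊆ -1-1 [E]
  m14 ⊆ --1- [E]
E = {--1-, -1-1, 0--0}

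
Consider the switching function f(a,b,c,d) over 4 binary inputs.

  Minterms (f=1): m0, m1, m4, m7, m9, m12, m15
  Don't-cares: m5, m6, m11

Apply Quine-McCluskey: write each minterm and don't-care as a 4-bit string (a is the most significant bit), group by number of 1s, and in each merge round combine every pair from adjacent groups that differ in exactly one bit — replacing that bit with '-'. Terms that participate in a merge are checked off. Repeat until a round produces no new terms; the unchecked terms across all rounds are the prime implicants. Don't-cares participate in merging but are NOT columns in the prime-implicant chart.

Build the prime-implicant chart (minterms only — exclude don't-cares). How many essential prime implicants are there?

2

size-2^0 implicants → 0000(✓)  0001(✓)  0100(✓)  0101(✓)  0110(✓)  0111(✓)  1001(✓)  1011(✓)  1100(✓)  1111(✓)
size-2^1 implicants → -001  -100  -111  0-00(✓)  0-01(✓)  000-(✓)  01-0(✓)  01-1(✓)  010-(✓)  011-(✓)  1-11  10-1
size-2^2 implicants → 0-0-  01--
Unchecked terms (primes): -001, -100, -111, 0-0-, 01--, 1-11, 10-1
Minterm coverage:
  m0 ⊆ 0-0- [E]
  m1 ⊆ -001,0-0-
  m4 ⊆ -100,0-0-,01--
  m7 ⊆ -111,01--
  m9 ⊆ -001,10-1
  m12 ⊆ -100 [E]
  m15 ⊆ -111,1-11
E = {-100, 0-0-}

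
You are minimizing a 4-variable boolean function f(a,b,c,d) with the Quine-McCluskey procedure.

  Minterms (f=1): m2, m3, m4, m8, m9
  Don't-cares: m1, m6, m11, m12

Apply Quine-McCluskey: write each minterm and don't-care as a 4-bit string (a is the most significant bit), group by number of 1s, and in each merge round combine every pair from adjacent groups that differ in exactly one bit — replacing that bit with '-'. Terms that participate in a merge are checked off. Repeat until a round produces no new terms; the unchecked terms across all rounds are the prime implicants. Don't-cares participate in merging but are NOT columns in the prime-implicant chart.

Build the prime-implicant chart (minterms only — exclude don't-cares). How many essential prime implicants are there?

0

Round 0: 0001✓ 0010✓ 0011✓ 0100✓ 0110✓ 1000✓ 1001✓ 1011✓ 1100✓
Round 1: -001✓ -011✓ -100 0-10 00-1✓ 001- 01-0 1-00 10-1✓ 100-
Round 2: -0-1
PIs = {-0-1, -100, 0-10, 001-, 01-0, 1-00, 100-}
Coverage chart:
  m2: 0-10,001-
  m3: -0-1,001-
  m4: -100,01-0
  m8: 1-00,100-
  m9: -0-1,100-
(no essential prime implicants)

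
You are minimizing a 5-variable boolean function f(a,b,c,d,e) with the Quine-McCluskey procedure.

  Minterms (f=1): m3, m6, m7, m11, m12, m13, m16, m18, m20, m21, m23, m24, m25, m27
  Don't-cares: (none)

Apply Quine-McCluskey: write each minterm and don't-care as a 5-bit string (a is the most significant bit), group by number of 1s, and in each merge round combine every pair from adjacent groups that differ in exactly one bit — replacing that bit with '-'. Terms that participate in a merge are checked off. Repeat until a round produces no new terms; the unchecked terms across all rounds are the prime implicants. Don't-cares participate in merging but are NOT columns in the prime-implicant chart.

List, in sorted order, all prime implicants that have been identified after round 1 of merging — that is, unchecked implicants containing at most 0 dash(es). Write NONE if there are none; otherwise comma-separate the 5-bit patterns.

Round 0: 00011✓ 00110✓ 00111✓ 01011✓ 01100✓ 01101✓ 10000✓ 10010✓ 10100✓ 10101✓ 10111✓ 11000✓ 11001✓ 11011✓
Round 1: -0111 -1011 0-011 00-11 0011- 0110- 1-000 10-00 100-0 101-1 1010- 110-1 1100-
PIs = {-0111, -1011, 0-011, 00-11, 0011-, 0110-, 1-000, 10-00, 100-0, 101-1, 1010-, 110-1, 1100-}

NONE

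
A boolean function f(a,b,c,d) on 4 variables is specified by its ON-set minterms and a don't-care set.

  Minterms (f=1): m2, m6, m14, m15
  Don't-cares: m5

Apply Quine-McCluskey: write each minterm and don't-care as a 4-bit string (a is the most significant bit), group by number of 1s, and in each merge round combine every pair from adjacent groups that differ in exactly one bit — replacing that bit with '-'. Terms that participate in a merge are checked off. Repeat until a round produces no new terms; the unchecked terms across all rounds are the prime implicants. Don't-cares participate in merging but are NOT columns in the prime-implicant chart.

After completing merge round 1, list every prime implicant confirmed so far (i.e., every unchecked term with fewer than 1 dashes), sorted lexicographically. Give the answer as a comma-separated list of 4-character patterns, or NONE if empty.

0101

size-2^0 implicants → 0010(✓)  0101  0110(✓)  1110(✓)  1111(✓)
size-2^1 implicants → -110  0-10  111-
Unchecked terms (primes): -110, 0-10, 0101, 111-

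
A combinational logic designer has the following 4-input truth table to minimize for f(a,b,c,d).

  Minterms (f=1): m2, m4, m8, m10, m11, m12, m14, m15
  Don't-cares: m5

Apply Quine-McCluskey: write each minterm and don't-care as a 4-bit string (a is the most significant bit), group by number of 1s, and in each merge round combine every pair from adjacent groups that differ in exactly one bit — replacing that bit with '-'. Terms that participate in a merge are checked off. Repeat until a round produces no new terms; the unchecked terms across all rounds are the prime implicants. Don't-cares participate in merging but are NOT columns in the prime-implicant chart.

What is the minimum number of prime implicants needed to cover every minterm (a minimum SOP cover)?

4

size-2^0 implicants → 0010(✓)  0100(✓)  0101(✓)  1000(✓)  1010(✓)  1011(✓)  1100(✓)  1110(✓)  1111(✓)
size-2^1 implicants → -010  -100  010-  1-00(✓)  1-10(✓)  1-11(✓)  10-0(✓)  101-(✓)  11-0(✓)  111-(✓)
size-2^2 implicants → 1--0  1-1-
Unchecked terms (primes): -010, -100, 010-, 1--0, 1-1-
Minterm coverage:
  m2 ⊆ -010 [E]
  m4 ⊆ -100,010-
  m8 ⊆ 1--0 [E]
  m10 ⊆ -010,1--0,1-1-
  m11 ⊆ 1-1- [E]
  m12 ⊆ -100,1--0
  m14 ⊆ 1--0,1-1-
  m15 ⊆ 1-1- [E]
E = {-010, 1--0, 1-1-}
Petrick residual → -100
Cover = b'cd' + bc'd' + ad' + ac  |cover|=4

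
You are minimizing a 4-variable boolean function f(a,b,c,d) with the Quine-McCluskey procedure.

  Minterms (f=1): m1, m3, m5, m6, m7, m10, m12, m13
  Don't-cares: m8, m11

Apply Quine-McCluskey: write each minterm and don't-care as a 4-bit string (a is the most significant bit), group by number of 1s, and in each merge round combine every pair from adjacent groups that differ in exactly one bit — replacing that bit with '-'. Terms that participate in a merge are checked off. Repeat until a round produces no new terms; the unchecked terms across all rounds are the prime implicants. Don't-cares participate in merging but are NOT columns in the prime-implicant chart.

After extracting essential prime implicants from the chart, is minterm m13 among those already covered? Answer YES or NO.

Round 0: 0001✓ 0011✓ 0101✓ 0110✓ 0111✓ 1000✓ 1010✓ 1011✓ 1100✓ 1101✓
Round 1: -011 -101 0-01✓ 0-11✓ 00-1✓ 01-1✓ 011- 1-00 10-0 101- 110-
Round 2: 0--1
PIs = {-011, -101, 0--1, 011-, 1-00, 10-0, 101-, 110-}
Coverage chart:
  m1: 0--1 ←essential
  m3: -011,0--1
  m5: -101,0--1
  m6: 011- ←essential
  m7: 0--1,011-
  m10: 10-0,101-
  m12: 1-00,110-
  m13: -101,110-
Essential: 0--1, 011-

NO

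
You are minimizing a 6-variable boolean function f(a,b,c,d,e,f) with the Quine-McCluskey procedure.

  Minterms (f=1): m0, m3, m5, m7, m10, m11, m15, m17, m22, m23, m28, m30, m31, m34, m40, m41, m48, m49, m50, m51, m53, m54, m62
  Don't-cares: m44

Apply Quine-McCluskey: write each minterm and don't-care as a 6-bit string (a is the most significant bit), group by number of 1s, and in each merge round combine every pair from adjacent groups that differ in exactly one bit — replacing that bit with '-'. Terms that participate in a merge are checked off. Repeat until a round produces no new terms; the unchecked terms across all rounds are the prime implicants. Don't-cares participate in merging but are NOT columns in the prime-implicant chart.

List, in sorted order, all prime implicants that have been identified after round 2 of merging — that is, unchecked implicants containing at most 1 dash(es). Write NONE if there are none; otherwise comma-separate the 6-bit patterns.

-10001, 000000, 0001-1, 00101-, 0111-0, 1-0010, 101-00, 10100-, 110-01, 110-10

size-2^0 implicants → 000000  000011(✓)  000101(✓)  000111(✓)  001010(✓)  001011(✓)  001111(✓)  010001(✓)  010110(✓)  010111(✓)  011100(✓)  011110(✓)  011111(✓)  100010(✓)  101000(✓)  101001(✓)  101100(✓)  110000(✓)  110001(✓)  110010(✓)  110011(✓)  110101(✓)  110110(✓)  111110(✓)
size-2^1 implicants → -10001  -10110(✓)  -11110(✓)  0-0111(✓)  0-1111(✓)  00-011(✓)  00-111(✓)  000-11(✓)  0001-1  001-11(✓)  00101-  01-110(✓)  01-111(✓)  01011-(✓)  0111-0  01111-(✓)  1-0010  101-00  10100-  11-110(✓)  110-01  110-10  1100-0(✓)  1100-1(✓)  11000-(✓)  11001-(✓)
size-2^2 implicants → -1-110  0--111  00--11  01-11-  1100--
Unchecked terms (primes): -1-110, -10001, 0--111, 00--11, 000000, 0001-1, 00101-, 01-11-, 0111-0, 1-0010, 101-00, 10100-, 110-01, 110-10, 1100--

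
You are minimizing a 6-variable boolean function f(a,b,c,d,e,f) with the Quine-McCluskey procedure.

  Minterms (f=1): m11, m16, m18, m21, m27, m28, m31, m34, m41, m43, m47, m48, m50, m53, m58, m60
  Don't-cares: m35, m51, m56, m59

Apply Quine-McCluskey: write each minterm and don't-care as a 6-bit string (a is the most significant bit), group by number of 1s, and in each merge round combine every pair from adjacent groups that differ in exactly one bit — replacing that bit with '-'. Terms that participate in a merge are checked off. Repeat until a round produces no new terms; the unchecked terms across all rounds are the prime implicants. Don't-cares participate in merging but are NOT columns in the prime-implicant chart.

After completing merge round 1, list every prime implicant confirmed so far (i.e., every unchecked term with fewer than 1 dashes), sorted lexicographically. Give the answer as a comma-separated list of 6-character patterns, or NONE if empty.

Round 0: 001011✓ 010000✓ 010010✓ 010101✓ 011011✓ 011100✓ 011111✓ 100010✓ 100011✓ 101001✓ 101011✓ 101111✓ 110000✓ 110010✓ 110011✓ 110101✓ 111000✓ 111010✓ 111011✓ 111100✓
Round 1: -01011✓ -10000✓ -10010✓ -10101 -11011✓ -11100 0-1011✓ 0100-0✓ 011-11 1-0010✓ 1-0011✓ 1-1011✓ 10-011✓ 10001-✓ 101-11 1010-1 11-000✓ 11-010✓ 11-011✓ 1100-0✓ 11001-✓ 111-00 1110-0✓ 11101-✓
Round 2: --1011 -100-0 1--011 1-001- 11-0-0 11-01-
PIs = {--1011, -100-0, -10101, -11100, 011-11, 1--011, 1-001-, 101-11, 1010-1, 11-0-0, 11-01-, 111-00}

NONE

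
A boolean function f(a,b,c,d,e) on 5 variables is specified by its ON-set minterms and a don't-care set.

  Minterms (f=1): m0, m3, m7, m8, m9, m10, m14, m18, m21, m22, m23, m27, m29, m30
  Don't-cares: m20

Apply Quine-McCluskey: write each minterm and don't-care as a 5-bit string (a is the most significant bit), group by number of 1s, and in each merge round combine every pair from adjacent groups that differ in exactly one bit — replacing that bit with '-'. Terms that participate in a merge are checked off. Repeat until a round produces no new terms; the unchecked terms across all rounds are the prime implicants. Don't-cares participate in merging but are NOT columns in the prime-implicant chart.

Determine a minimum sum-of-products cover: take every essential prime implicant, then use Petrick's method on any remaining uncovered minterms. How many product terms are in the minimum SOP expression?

9

size-2^0 implicants → 00000(✓)  00011(✓)  00111(✓)  01000(✓)  01001(✓)  01010(✓)  01110(✓)  10010(✓)  10100(✓)  10101(✓)  10110(✓)  10111(✓)  11011  11101(✓)  11110(✓)
size-2^1 implicants → -0111  -1110  0-000  00-11  01-10  010-0  0100-  1-101  1-110  10-10  101-0(✓)  101-1(✓)  1010-(✓)  1011-(✓)
size-2^2 implicants → 101--
Unchecked terms (primes): -0111, -1110, 0-000, 00-11, 01-10, 010-0, 0100-, 1-101, 1-110, 10-10, 101--, 11011
Minterm coverage:
  m0 ⊆ 0-000 [E]
  m3 ⊆ 00-11 [E]
  m7 ⊆ -0111,00-11
  m8 ⊆ 0-000,010-0,0100-
  m9 ⊆ 0100- [E]
  m10 ⊆ 01-10,010-0
  m14 ⊆ -1110,01-10
  m18 ⊆ 10-10 [E]
  m21 ⊆ 1-101,101--
  m22 ⊆ 1-110,10-10,101--
  m23 ⊆ -0111,101--
  m27 ⊆ 11011 [E]
  m29 ⊆ 1-101 [E]
  m30 ⊆ -1110,1-110
E = {0-000, 00-11, 0100-, 1-101, 10-10, 11011}
Petrick residual → -0111, -1110, 01-10
Cover = b'cde + bcde' + a'c'd'e' + a'b'de + a'bde' + a'bc'd' + acd'e + ab'de' + abc'de  |cover|=9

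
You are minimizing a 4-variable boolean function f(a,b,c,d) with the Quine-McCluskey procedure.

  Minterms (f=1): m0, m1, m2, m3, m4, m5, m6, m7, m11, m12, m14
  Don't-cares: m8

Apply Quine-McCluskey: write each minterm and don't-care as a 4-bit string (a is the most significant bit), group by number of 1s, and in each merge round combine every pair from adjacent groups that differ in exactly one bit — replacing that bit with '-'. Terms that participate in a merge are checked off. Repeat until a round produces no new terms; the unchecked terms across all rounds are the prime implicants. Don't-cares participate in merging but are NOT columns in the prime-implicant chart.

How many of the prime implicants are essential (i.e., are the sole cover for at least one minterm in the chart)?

3

size-2^0 implicants → 0000(✓)  0001(✓)  0010(✓)  0011(✓)  0100(✓)  0101(✓)  0110(✓)  0111(✓)  1000(✓)  1011(✓)  1100(✓)  1110(✓)
size-2^1 implicants → -000(✓)  -011  -100(✓)  -110(✓)  0-00(✓)  0-01(✓)  0-10(✓)  0-11(✓)  00-0(✓)  00-1(✓)  000-(✓)  001-(✓)  01-0(✓)  01-1(✓)  010-(✓)  011-(✓)  1-00(✓)  11-0(✓)
size-2^2 implicants → --00  -1-0  0--0(✓)  0--1(✓)  0-0-(✓)  0-1-(✓)  00--(✓)  01--(✓)
size-2^3 implicants → 0---
Unchecked terms (primes): --00, -011, -1-0, 0---
Minterm coverage:
  m0 ⊆ --00,0---
  m1 ⊆ 0--- [E]
  m2 ⊆ 0--- [E]
  m3 ⊆ -011,0---
  m4 ⊆ --00,-1-0,0---
  m5 ⊆ 0--- [E]
  m6 ⊆ -1-0,0---
  m7 ⊆ 0--- [E]
  m11 ⊆ -011 [E]
  m12 ⊆ --00,-1-0
  m14 ⊆ -1-0 [E]
E = {-011, -1-0, 0---}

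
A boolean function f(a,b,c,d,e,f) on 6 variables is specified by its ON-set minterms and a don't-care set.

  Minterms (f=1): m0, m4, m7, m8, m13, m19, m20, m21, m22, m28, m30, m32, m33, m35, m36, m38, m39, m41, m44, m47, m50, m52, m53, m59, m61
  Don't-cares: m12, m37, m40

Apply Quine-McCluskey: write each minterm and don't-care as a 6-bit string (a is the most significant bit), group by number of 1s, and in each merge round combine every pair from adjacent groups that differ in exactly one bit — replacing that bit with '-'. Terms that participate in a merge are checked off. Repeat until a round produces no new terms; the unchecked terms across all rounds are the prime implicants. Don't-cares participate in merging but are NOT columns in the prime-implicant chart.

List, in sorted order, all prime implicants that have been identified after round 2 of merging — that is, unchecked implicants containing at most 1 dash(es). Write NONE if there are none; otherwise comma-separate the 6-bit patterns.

-00111, 00110-, 010011, 10-111, 11-101, 110010, 111011

size-2^0 implicants → 000000(✓)  000100(✓)  000111(✓)  001000(✓)  001100(✓)  001101(✓)  010011  010100(✓)  010101(✓)  010110(✓)  011100(✓)  011110(✓)  100000(✓)  100001(✓)  100011(✓)  100100(✓)  100101(✓)  100110(✓)  100111(✓)  101000(✓)  101001(✓)  101100(✓)  101111(✓)  110010  110100(✓)  110101(✓)  111011  111101(✓)
size-2^1 implicants → -00000(✓)  -00100(✓)  -00111  -01000(✓)  -01100(✓)  -10100(✓)  -10101(✓)  0-0100(✓)  0-1100(✓)  00-000(✓)  00-100(✓)  000-00(✓)  001-00(✓)  00110-  01-100(✓)  01-110(✓)  0101-0(✓)  01010-(✓)  0111-0(✓)  1-0100(✓)  1-0101(✓)  10-000(✓)  10-001(✓)  10-100(✓)  10-111  100-00(✓)  100-01(✓)  100-11(✓)  1000-1(✓)  10000-(✓)  1001-0(✓)  1001-1(✓)  10010-(✓)  10011-(✓)  101-00(✓)  10100-(✓)  11-101  11010-(✓)
size-2^2 implicants → --0100  -0-000(✓)  -0-100(✓)  -00-00(✓)  -01-00(✓)  -1010-  0--100  00--00(✓)  01-1-0  1-010-  10--00(✓)  10-00-  100--1  100-0-  1001--
size-2^3 implicants → -0--00
Unchecked terms (primes): --0100, -0--00, -00111, -1010-, 0--100, 00110-, 01-1-0, 010011, 1-010-, 10-00-, 10-111, 100--1, 100-0-, 1001--, 11-101, 110010, 111011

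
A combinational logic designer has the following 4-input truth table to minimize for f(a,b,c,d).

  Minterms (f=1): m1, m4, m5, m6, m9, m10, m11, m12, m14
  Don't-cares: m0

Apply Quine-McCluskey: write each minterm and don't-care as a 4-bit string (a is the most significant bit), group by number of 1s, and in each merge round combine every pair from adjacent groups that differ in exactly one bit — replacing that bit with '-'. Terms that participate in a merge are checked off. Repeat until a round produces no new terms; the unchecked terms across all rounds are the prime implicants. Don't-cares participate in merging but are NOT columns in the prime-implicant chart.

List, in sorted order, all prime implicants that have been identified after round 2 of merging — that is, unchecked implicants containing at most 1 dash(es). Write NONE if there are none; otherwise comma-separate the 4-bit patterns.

-001, 1-10, 10-1, 101-

size-2^0 implicants → 0000(✓)  0001(✓)  0100(✓)  0101(✓)  0110(✓)  1001(✓)  1010(✓)  1011(✓)  1100(✓)  1110(✓)
size-2^1 implicants → -001  -100(✓)  -110(✓)  0-00(✓)  0-01(✓)  000-(✓)  01-0(✓)  010-(✓)  1-10  10-1  101-  11-0(✓)
size-2^2 implicants → -1-0  0-0-
Unchecked terms (primes): -001, -1-0, 0-0-, 1-10, 10-1, 101-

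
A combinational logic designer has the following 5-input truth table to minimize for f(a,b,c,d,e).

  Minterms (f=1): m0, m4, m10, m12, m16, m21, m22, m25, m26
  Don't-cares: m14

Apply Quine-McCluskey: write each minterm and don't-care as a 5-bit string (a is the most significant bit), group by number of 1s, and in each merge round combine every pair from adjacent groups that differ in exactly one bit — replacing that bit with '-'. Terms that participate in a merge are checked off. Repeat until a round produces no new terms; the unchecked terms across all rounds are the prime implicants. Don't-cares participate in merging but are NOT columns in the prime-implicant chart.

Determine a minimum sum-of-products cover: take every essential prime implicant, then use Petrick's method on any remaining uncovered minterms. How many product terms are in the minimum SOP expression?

6

Round 0: 00000✓ 00100✓ 01010✓ 01100✓ 01110✓ 10000✓ 10101 10110 11001 11010✓
Round 1: -0000 -1010 0-100 00-00 01-10 011-0
PIs = {-0000, -1010, 0-100, 00-00, 01-10, 011-0, 10101, 10110, 11001}
Coverage chart:
  m0: -0000,00-00
  m4: 0-100,00-00
  m10: -1010,01-10
  m12: 0-100,011-0
  m16: -0000 ←essential
  m21: 10101 ←essential
  m22: 10110 ←essential
  m25: 11001 ←essential
  m26: -1010 ←essential
Essential: -0000, -1010, 10101, 10110, 11001
Petrick residual → 0-100
Min cover (6 terms): b'c'd'e' + bc'de' + a'cd'e' + ab'cd'e + ab'cde' + abc'd'e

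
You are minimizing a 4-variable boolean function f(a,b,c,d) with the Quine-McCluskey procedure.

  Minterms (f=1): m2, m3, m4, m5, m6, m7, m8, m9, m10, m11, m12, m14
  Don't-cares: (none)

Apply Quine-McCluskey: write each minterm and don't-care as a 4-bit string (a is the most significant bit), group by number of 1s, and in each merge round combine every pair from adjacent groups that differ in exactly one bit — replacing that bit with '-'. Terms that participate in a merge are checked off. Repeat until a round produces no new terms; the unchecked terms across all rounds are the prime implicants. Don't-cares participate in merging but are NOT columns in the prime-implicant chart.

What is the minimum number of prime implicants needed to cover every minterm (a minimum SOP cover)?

[col 0] 0010*, 0011*, 0100*, 0101*, 0110*, 0111*, 1000*, 1001*, 1010*, 1011*, 1100*, 1110*
[col 1] -010*, -011*, -100*, -110*, 0-10*, 0-11*, 001-*, 01-0*, 01-1*, 010-*, 011-*, 1-00*, 1-10*, 10-0*, 10-1*, 100-*, 101-*, 11-0*
[col 2] --10, -01-, -1-0, 0-1-, 01--, 1--0, 10--
Prime implicants: --10, -01-, -1-0, 0-1-, 01--, 1--0, 10--
PI chart (minterm → PIs covering it):
  2 | --10,-01-,0-1-
  3 | -01-,0-1-
  4 | -1-0,01--
  5 | 01--  (sole → essential)
  6 | --10,-1-0,0-1-,01--
  7 | 0-1-,01--
  8 | 1--0,10--
  9 | 10--  (sole → essential)
  10 | --10,-01-,1--0,10--
  11 | -01-,10--
  12 | -1-0,1--0
  14 | --10,-1-0,1--0
Essential prime implicants: 01--, 10--
Petrick residual → -01-, -1-0
Minimum SOP uses 4 PIs: b'c + bd' + a'b + ab'

4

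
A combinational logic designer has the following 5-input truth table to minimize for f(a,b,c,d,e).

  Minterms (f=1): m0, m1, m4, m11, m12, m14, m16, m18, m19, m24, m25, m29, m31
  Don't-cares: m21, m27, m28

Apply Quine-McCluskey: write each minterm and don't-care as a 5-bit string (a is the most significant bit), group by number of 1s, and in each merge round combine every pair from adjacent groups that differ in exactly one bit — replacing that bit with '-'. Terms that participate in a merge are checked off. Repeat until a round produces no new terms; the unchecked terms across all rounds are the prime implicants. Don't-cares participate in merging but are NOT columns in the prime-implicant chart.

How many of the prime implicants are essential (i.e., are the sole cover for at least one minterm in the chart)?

Round 0: 00000✓ 00001✓ 00100✓ 01011✓ 01100✓ 01110✓ 10000✓ 10010✓ 10011✓ 10101✓ 11000✓ 11001✓ 11011✓ 11100✓ 11101✓ 11111✓
Round 1: -0000 -1011 -1100 0-100 00-00 0000- 011-0 1-000 1-011 1-101 100-0 1001- 11-00✓ 11-01✓ 11-11✓ 110-1✓ 1100-✓ 111-1✓ 1110-✓
Round 2: 11--1 11-0-
PIs = {-0000, -1011, -1100, 0-100, 00-00, 0000-, 011-0, 1-000, 1-011, 1-101, 100-0, 1001-, 11--1, 11-0-}
Coverage chart:
  m0: -0000,00-00,0000-
  m1: 0000- ←essential
  m4: 0-100,00-00
  m11: -1011 ←essential
  m12: -1100,0-100,011-0
  m14: 011-0 ←essential
  m16: -0000,1-000,100-0
  m18: 100-0,1001-
  m19: 1-011,1001-
  m24: 1-000,11-0-
  m25: 11--1,11-0-
  m29: 1-101,11--1,11-0-
  m31: 11--1 ←essential
Essential: -1011, 0000-, 011-0, 11--1

4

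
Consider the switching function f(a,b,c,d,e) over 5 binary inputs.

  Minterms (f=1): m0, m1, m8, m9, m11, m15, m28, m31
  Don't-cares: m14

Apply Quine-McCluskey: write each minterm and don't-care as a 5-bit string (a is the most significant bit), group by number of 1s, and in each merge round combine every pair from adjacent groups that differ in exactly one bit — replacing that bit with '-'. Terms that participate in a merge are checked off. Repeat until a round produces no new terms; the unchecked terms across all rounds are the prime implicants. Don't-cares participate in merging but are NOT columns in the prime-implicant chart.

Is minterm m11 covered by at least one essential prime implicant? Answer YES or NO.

NO

[col 0] 00000*, 00001*, 01000*, 01001*, 01011*, 01110*, 01111*, 11100, 11111*
[col 1] -1111, 0-000*, 0-001*, 0000-*, 01-11, 010-1, 0100-*, 0111-
[col 2] 0-00-
Prime implicants: -1111, 0-00-, 01-11, 010-1, 0111-, 11100
PI chart (minterm → PIs covering it):
  0 | 0-00-  (sole → essential)
  1 | 0-00-  (sole → essential)
  8 | 0-00-  (sole → essential)
  9 | 0-00-,010-1
  11 | 01-11,010-1
  15 | -1111,01-11,0111-
  28 | 11100  (sole → essential)
  31 | -1111  (sole → essential)
Essential prime implicants: -1111, 0-00-, 11100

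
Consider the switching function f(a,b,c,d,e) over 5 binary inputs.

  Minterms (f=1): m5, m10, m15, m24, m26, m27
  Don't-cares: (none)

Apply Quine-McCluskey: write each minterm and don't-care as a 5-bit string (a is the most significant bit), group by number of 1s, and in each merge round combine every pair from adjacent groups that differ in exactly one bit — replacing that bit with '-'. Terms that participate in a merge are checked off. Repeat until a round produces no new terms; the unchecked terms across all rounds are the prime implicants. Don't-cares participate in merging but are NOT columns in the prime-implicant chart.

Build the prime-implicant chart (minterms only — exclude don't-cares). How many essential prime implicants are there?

size-2^0 implicants → 00101  01010(✓)  01111  11000(✓)  11010(✓)  11011(✓)
size-2^1 implicants → -1010  110-0  1101-
Unchecked terms (primes): -1010, 00101, 01111, 110-0, 1101-
Minterm coverage:
  m5 ⊆ 00101 [E]
  m10 ⊆ -1010 [E]
  m15 ⊆ 01111 [E]
  m24 ⊆ 110-0 [E]
  m26 ⊆ -1010,110-0,1101-
  m27 ⊆ 1101- [E]
E = {-1010, 00101, 01111, 110-0, 1101-}

5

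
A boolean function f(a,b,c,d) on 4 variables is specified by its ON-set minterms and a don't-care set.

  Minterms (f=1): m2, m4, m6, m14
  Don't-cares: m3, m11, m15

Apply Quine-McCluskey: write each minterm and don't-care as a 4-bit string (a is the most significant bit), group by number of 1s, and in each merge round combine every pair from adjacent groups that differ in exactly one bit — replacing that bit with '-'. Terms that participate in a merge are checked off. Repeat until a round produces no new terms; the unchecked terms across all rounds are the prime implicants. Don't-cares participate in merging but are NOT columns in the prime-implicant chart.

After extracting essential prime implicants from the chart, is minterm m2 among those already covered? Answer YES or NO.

size-2^0 implicants → 0010(✓)  0011(✓)  0100(✓)  0110(✓)  1011(✓)  1110(✓)  1111(✓)
size-2^1 implicants → -011  -110  0-10  001-  01-0  1-11  111-
Unchecked terms (primes): -011, -110, 0-10, 001-, 01-0, 1-11, 111-
Minterm coverage:
  m2 ⊆ 0-10,001-
  m4 ⊆ 01-0 [E]
  m6 ⊆ -110,0-10,01-0
  m14 ⊆ -110,111-
E = {01-0}

NO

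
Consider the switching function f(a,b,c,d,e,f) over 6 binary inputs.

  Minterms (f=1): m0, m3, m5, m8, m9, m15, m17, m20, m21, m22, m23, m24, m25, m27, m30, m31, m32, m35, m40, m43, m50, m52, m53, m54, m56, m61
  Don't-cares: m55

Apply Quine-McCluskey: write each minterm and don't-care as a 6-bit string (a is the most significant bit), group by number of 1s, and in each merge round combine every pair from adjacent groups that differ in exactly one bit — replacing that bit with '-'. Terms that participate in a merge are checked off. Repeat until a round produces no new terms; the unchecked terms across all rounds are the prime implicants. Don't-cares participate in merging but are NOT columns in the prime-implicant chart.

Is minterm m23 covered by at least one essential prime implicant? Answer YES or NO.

YES

size-2^0 implicants → 000000(✓)  000011(✓)  000101(✓)  001000(✓)  001001(✓)  001111(✓)  010001(✓)  010100(✓)  010101(✓)  010110(✓)  010111(✓)  011000(✓)  011001(✓)  011011(✓)  011110(✓)  011111(✓)  100000(✓)  100011(✓)  101000(✓)  101011(✓)  110010(✓)  110100(✓)  110101(✓)  110110(✓)  110111(✓)  111000(✓)  111101(✓)
size-2^1 implicants → -00000(✓)  -00011  -01000(✓)  -10100(✓)  -10101(✓)  -10110(✓)  -10111(✓)  -11000(✓)  0-0101  0-1000(✓)  0-1001(✓)  0-1111  00-000(✓)  00100-(✓)  01-001  01-110(✓)  01-111(✓)  010-01  0101-0(✓)  0101-1(✓)  01010-(✓)  01011-(✓)  011-11  0110-1  01100-(✓)  01111-(✓)  1-1000(✓)  10-000(✓)  10-011  11-101  110-10  1101-0(✓)  1101-1(✓)  11010-(✓)  11011-(✓)
size-2^2 implicants → --1000  -0-000  -101-0(✓)  -101-1(✓)  -1010-(✓)  -1011-(✓)  0-100-  01-11-  0101--(✓)  1101--(✓)
size-2^3 implicants → -101--
Unchecked terms (primes): --1000, -0-000, -00011, -101--, 0-0101, 0-100-, 0-1111, 01-001, 01-11-, 010-01, 011-11, 0110-1, 10-011, 11-101, 110-10
Minterm coverage:
  m0 ⊆ -0-000 [E]
  m3 ⊆ -00011 [E]
  m5 ⊆ 0-0101 [E]
  m8 ⊆ --1000,-0-000,0-100-
  m9 ⊆ 0-100- [E]
  m15 ⊆ 0-1111 [E]
  m17 ⊆ 01-001,010-01
  m20 ⊆ -101-- [E]
  m21 ⊆ -101--,0-0101,010-01
  m22 ⊆ -101--,01-11-
  m23 ⊆ -101--,01-11-
  m24 ⊆ --1000,0-100-
  m25 ⊆ 0-100-,01-001,0110-1
  m27 ⊆ 011-11,0110-1
  m30 ⊆ 01-11- [E]
  m31 ⊆ 0-1111,01-11-,011-11
  m32 ⊆ -0-000 [E]
  m35 ⊆ -00011,10-011
  m40 ⊆ --1000,-0-000
  m43 ⊆ 10-011 [E]
  m50 ⊆ 110-10 [E]
  m52 ⊆ -101-- [E]
  m53 ⊆ -101--,11-101
  m54 ⊆ -101--,110-10
  m56 ⊆ --1000 [E]
  m61 ⊆ 11-101 [E]
E = {--1000, -0-000, -00011, -101--, 0-0101, 0-100-, 0-1111, 01-11-, 10-011, 11-101, 110-10}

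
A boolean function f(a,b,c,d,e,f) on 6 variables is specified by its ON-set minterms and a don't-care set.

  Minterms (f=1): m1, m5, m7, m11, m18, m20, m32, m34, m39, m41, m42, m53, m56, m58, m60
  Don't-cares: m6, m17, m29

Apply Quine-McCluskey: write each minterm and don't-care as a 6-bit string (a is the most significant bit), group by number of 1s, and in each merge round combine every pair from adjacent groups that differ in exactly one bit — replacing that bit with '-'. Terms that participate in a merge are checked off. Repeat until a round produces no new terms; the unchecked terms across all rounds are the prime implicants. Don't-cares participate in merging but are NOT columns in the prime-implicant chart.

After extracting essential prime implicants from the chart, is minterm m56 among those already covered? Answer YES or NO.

YES

Round 0: 000001✓ 000101✓ 000110✓ 000111✓ 001011 010001✓ 010010 010100 011101 100000✓ 100010✓ 100111✓ 101001 101010✓ 110101 111000✓ 111010✓ 111100✓
Round 1: -00111 0-0001 000-01 0001-1 00011- 1-1010 10-010 1000-0 111-00 1110-0
PIs = {-00111, 0-0001, 000-01, 0001-1, 00011-, 001011, 010010, 010100, 011101, 1-1010, 10-010, 1000-0, 101001, 110101, 111-00, 1110-0}
Coverage chart:
  m1: 0-0001,000-01
  m5: 000-01,0001-1
  m7: -00111,0001-1,00011-
  m11: 001011 ←essential
  m18: 010010 ←essential
  m20: 010100 ←essential
  m32: 1000-0 ←essential
  m34: 10-010,1000-0
  m39: -00111 ←essential
  m41: 101001 ←essential
  m42: 1-1010,10-010
  m53: 110101 ←essential
  m56: 111-00,1110-0
  m58: 1-1010,1110-0
  m60: 111-00 ←essential
Essential: -00111, 001011, 010010, 010100, 1000-0, 101001, 110101, 111-00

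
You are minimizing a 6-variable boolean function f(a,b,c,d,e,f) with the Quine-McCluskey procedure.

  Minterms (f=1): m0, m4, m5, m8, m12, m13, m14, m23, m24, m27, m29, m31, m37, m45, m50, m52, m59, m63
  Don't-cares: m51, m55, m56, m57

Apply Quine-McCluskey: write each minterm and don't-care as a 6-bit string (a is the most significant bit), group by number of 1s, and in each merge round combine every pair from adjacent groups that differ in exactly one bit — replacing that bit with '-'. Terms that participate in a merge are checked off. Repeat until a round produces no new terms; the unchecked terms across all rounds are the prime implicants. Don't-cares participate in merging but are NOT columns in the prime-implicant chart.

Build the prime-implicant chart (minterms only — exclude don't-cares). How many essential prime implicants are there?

7

[col 0] 000000*, 000100*, 000101*, 001000*, 001100*, 001101*, 001110*, 010111*, 011000*, 011011*, 011101*, 011111*, 100101*, 101101*, 110010*, 110011*, 110100, 110111*, 111000*, 111001*, 111011*, 111111*
[col 1] -00101*, -01101*, -10111*, -11000, -11011*, -11111*, 0-1000, 0-1101, 00-000*, 00-100*, 00-101*, 000-00*, 00010-*, 001-00*, 0011-0, 00110-*, 01-111*, 011-11*, 0111-1, 10-101*, 11-011*, 11-111*, 110-11*, 11001-, 111-11*, 1110-1, 11100-
[col 2] -0-101, -1-111, -11-11, 00--00, 00-10-, 11--11
Prime implicants: -0-101, -1-111, -11-11, -11000, 0-1000, 0-1101, 00--00, 00-10-, 0011-0, 0111-1, 11--11, 11001-, 110100, 1110-1, 11100-
PI chart (minterm → PIs covering it):
  0 | 00--00  (sole → essential)
  4 | 00--00,00-10-
  5 | -0-101,00-10-
  8 | 0-1000,00--00
  12 | 00--00,00-10-,0011-0
  13 | -0-101,0-1101,00-10-
  14 | 0011-0  (sole → essential)
  23 | -1-111  (sole → essential)
  24 | -11000,0-1000
  27 | -11-11  (sole → essential)
  29 | 0-1101,0111-1
  31 | -1-111,-11-11,0111-1
  37 | -0-101  (sole → essential)
  45 | -0-101  (sole → essential)
  50 | 11001-  (sole → essential)
  52 | 110100  (sole → essential)
  59 | -11-11,11--11,1110-1
  63 | -1-111,-11-11,11--11
Essential prime implicants: -0-101, -1-111, -11-11, 00--00, 0011-0, 11001-, 110100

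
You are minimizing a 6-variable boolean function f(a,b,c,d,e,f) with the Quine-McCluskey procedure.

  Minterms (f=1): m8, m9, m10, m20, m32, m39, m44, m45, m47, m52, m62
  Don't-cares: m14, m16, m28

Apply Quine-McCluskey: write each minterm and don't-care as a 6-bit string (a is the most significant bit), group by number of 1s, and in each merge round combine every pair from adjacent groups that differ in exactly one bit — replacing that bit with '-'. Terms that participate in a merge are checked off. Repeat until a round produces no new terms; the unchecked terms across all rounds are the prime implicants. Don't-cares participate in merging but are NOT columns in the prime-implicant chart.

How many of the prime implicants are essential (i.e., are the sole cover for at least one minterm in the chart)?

6

[col 0] 001000*, 001001*, 001010*, 001110*, 010000*, 010100*, 011100*, 100000, 100111*, 101100*, 101101*, 101111*, 110100*, 111110
[col 1] -10100, 001-10, 0010-0, 00100-, 01-100, 010-00, 10-111, 1011-1, 10110-
Prime implicants: -10100, 001-10, 0010-0, 00100-, 01-100, 010-00, 10-111, 100000, 1011-1, 10110-, 111110
PI chart (minterm → PIs covering it):
  8 | 0010-0,00100-
  9 | 00100-  (sole → essential)
  10 | 001-10,0010-0
  20 | -10100,01-100,010-00
  32 | 100000  (sole → essential)
  39 | 10-111  (sole → essential)
  44 | 10110-  (sole → essential)
  45 | 1011-1,10110-
  47 | 10-111,1011-1
  52 | -10100  (sole → essential)
  62 | 111110  (sole → essential)
Essential prime implicants: -10100, 00100-, 10-111, 100000, 10110-, 111110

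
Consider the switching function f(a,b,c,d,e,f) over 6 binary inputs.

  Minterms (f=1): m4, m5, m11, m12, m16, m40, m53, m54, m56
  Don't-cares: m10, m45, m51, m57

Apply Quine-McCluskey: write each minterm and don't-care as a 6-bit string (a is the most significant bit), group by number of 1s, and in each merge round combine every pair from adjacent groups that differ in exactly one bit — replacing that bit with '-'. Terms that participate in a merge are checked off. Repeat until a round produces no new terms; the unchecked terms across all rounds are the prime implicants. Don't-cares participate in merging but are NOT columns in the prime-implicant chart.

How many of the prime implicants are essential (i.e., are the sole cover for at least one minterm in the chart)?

Round 0: 000100✓ 000101✓ 001010✓ 001011✓ 001100✓ 010000 101000✓ 101101 110011 110101 110110 111000✓ 111001✓
Round 1: 00-100 00010- 00101- 1-1000 11100-
PIs = {00-100, 00010-, 00101-, 010000, 1-1000, 101101, 110011, 110101, 110110, 11100-}
Coverage chart:
  m4: 00-100,00010-
  m5: 00010- ←essential
  m11: 00101- ←essential
  m12: 00-100 ←essential
  m16: 010000 ←essential
  m40: 1-1000 ←essential
  m53: 110101 ←essential
  m54: 110110 ←essential
  m56: 1-1000,11100-
Essential: 00-100, 00010-, 00101-, 010000, 1-1000, 110101, 110110

7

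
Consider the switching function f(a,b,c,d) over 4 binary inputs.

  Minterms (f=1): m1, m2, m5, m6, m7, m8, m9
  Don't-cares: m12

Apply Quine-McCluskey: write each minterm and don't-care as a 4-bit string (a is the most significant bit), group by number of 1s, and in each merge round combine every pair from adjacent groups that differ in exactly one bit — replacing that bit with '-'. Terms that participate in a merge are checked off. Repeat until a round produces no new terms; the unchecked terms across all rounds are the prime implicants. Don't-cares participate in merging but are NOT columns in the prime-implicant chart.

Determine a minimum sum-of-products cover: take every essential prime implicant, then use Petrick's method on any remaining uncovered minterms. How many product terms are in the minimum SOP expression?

4

Round 0: 0001✓ 0010✓ 0101✓ 0110✓ 0111✓ 1000✓ 1001✓ 1100✓
Round 1: -001 0-01 0-10 01-1 011- 1-00 100-
PIs = {-001, 0-01, 0-10, 01-1, 011-, 1-00, 100-}
Coverage chart:
  m1: -001,0-01
  m2: 0-10 ←essential
  m5: 0-01,01-1
  m6: 0-10,011-
  m7: 01-1,011-
  m8: 1-00,100-
  m9: -001,100-
Essential: 0-10
Petrick residual → -001, 01-1, 1-00
Min cover (4 terms): b'c'd + a'cd' + a'bd + ac'd'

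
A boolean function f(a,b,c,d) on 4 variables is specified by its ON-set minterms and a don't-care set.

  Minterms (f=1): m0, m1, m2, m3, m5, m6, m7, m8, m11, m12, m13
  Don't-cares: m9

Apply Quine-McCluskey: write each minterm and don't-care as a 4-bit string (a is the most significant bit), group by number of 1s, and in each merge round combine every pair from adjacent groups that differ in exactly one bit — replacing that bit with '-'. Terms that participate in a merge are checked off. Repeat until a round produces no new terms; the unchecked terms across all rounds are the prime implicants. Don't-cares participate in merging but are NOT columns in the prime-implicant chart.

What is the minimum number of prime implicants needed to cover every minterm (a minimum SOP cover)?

[col 0] 0000*, 0001*, 0010*, 0011*, 0101*, 0110*, 0111*, 1000*, 1001*, 1011*, 1100*, 1101*
[col 1] -000*, -001*, -011*, -101*, 0-01*, 0-10*, 0-11*, 00-0*, 00-1*, 000-*, 001-*, 01-1*, 011-*, 1-00*, 1-01*, 10-1*, 100-*, 110-*
[col 2] --01, -0-1, -00-, 0--1, 0-1-, 00--, 1-0-
Prime implicants: --01, -0-1, -00-, 0--1, 0-1-, 00--, 1-0-
PI chart (minterm → PIs covering it):
  0 | -00-,00--
  1 | --01,-0-1,-00-,0--1,00--
  2 | 0-1-,00--
  3 | -0-1,0--1,0-1-,00--
  5 | --01,0--1
  6 | 0-1-  (sole → essential)
  7 | 0--1,0-1-
  8 | -00-,1-0-
  11 | -0-1  (sole → essential)
  12 | 1-0-  (sole → essential)
  13 | --01,1-0-
Essential prime implicants: -0-1, 0-1-, 1-0-
Petrick residual → --01, -00-
Minimum SOP uses 5 PIs: c'd + b'd + b'c' + a'c + ac'

5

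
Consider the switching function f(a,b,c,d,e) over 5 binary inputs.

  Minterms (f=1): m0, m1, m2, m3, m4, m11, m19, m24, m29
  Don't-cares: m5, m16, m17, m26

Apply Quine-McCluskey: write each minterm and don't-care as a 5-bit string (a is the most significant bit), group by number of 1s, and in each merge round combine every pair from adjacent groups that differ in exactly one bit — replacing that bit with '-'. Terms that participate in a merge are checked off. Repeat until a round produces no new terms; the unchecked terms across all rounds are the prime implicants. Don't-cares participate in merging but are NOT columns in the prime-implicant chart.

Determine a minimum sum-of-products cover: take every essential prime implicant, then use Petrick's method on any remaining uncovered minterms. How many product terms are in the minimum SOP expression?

[col 0] 00000*, 00001*, 00010*, 00011*, 00100*, 00101*, 01011*, 10000*, 10001*, 10011*, 11000*, 11010*, 11101
[col 1] -0000*, -0001*, -0011*, 0-011, 00-00*, 00-01*, 000-0*, 000-1*, 0000-*, 0001-*, 0010-*, 1-000, 100-1*, 1000-*, 110-0
[col 2] -00-1, -000-, 00-0-, 000--
Prime implicants: -00-1, -000-, 0-011, 00-0-, 000--, 1-000, 110-0, 11101
PI chart (minterm → PIs covering it):
  0 | -000-,00-0-,000--
  1 | -00-1,-000-,00-0-,000--
  2 | 000--  (sole → essential)
  3 | -00-1,0-011,000--
  4 | 00-0-  (sole → essential)
  11 | 0-011  (sole → essential)
  19 | -00-1  (sole → essential)
  24 | 1-000,110-0
  29 | 11101  (sole → essential)
Essential prime implicants: -00-1, 0-011, 00-0-, 000--, 11101
Petrick residual → 1-000
Minimum SOP uses 6 PIs: b'c'e + a'c'de + a'b'd' + a'b'c' + ac'd'e' + abcd'e

6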